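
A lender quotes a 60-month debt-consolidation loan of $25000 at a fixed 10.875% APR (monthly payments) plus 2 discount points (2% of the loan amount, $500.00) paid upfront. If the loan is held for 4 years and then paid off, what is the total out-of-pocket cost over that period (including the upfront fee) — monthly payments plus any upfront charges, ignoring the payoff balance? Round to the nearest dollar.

At 10.875% the monthly rate is 0.0090625, so the payment is 25,000 × 0.0090625 / (1 − 1.0090625^−60) = $542.00.
Total outlay = 48 × $542.00 + $500.00 = $26,516.00.

$26,516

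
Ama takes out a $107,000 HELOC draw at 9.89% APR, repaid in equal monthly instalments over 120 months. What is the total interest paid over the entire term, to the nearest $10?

$61,900

Monthly rate = 9.89%/12 = 0.0082417; payment = 107,000 × 0.0082417 / (1 − (1+0.0082417)^−120) = $1,407.50.
Total paid = 120 × $1,407.50 = $168,900.00; interest = $168,900.00 − $107,000 = $61,900.00.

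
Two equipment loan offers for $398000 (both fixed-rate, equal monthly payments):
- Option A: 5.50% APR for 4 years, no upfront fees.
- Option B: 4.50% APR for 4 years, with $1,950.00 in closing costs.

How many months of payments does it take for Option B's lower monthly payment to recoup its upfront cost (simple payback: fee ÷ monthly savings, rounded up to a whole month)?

Option A: monthly rate = 5.5%/12 = 0.0045833; payment = 398,000 × 0.0045833 / (1 − (1+0.0045833)^−48) = $9,256.08.
Option B: monthly rate = 4.5%/12 = 0.0037500; payment = 398,000 × 0.0037500 / (1 − (1+0.0037500)^−48) = $9,075.79.
Monthly savings = $9,256.08 − $9,075.79 = $180.29.
Break-even = $1,950.00 / $180.29 = 10.82 → 11 months.

11 months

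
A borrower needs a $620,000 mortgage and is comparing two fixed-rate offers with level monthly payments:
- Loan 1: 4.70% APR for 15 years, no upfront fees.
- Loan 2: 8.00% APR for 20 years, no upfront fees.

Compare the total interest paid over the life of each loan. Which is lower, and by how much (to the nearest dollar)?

Loan 1: monthly rate = 4.7%/12 = 0.0039167; payment = 620,000 × 0.0039167 / (1 − (1+0.0039167)^−180) = $4,806.58.
Total interest on Loan 1 = 180 × $4,806.58 − $620,000 = $245,184.40.
Loan 2: at 8.00% the monthly rate is 0.0066667, so the payment is 620,000 × 0.0066667 / (1 − 1.0066667^−240) = $5,185.93.
Total interest on Loan 2 = 240 × $5,185.93 − $620,000 = $624,623.20.
Loan 1 is lower by $379,438.80.

Loan 1 by $379,439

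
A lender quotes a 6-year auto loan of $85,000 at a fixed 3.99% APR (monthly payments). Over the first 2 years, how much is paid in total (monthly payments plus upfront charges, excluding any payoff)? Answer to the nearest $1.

Monthly rate = 3.99%/12 = 0.0033250; payment = 85,000 × 0.0033250 / (1 − (1+0.0033250)^−72) = $1,329.45.
Total outlay = 24 × $1,329.45 = $31,906.80.

$31,907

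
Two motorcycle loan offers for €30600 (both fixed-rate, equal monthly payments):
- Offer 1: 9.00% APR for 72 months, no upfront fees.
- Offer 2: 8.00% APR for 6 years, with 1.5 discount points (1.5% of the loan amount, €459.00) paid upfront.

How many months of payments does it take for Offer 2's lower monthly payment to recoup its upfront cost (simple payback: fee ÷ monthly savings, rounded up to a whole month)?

31 months

Offer 1: monthly rate = 9%/12 = 0.0075000; payment = 30,600 × 0.0075000 / (1 − (1+0.0075000)^−72) = €551.58.
Offer 2: at 8.00% the monthly rate is 0.0066667, so the payment is 30,600 × 0.0066667 / (1 − 1.0066667^−72) = €536.52.
Monthly savings = €551.58 − €536.52 = €15.06.
Break-even = €459.00 / €15.06 = 30.48 → 31 months.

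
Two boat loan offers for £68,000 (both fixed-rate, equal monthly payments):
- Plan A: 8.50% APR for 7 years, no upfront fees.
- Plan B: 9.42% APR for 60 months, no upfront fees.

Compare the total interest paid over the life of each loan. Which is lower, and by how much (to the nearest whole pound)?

Plan B by £4,930

Plan A: monthly rate = 8.5%/12 = 0.0070833; payment = 68,000 × 0.0070833 / (1 − (1+0.0070833)^−84) = £1,076.88.
Total interest on Plan A = 84 × £1,076.88 − £68,000 = £22,457.92.
Plan B: at 9.42% the monthly rate is 0.0078500, so the payment is 68,000 × 0.0078500 / (1 − 1.0078500^−60) = £1,425.47.
Total interest on Plan B = 60 × £1,425.47 − £68,000 = £17,528.20.
Plan B is lower by £4,929.72.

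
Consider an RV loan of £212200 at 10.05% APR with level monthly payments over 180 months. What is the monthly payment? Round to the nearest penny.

At 10.05% the monthly rate is 0.0083750, so the payment is 212,200 × 0.0083750 / (1 − 1.0083750^−180) = £2,286.81.

£2,286.81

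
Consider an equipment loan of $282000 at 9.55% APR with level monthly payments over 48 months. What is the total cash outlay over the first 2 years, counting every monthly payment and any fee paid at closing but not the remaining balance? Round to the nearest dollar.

$170,195

At 9.55% the monthly rate is 0.0079583, so the payment is 282,000 × 0.0079583 / (1 − 1.0079583^−48) = $7,091.46.
Total outlay = 24 × $7,091.46 = $170,195.04.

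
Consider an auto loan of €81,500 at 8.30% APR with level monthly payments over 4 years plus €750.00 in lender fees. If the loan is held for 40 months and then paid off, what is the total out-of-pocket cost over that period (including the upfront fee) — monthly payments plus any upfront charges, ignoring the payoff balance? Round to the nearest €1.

Monthly rate = 8.3%/12 = 0.0069167; payment = 81,500 × 0.0069167 / (1 − (1+0.0069167)^−48) = €2,001.15.
Total outlay = 40 × €2,001.15 + €750.00 = €80,796.00.

€80,796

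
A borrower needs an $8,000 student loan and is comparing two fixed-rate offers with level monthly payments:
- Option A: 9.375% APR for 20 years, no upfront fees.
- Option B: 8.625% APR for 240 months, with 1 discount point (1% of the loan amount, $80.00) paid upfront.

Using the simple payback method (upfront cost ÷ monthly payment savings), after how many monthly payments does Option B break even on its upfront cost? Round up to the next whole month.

Option A: at 9.375% the monthly rate is 0.0078125, so the payment is 8,000 × 0.0078125 / (1 − 1.0078125^−240) = $73.92.
Option B: monthly rate = 8.625%/12 = 0.0071875; payment = 8,000 × 0.0071875 / (1 − (1+0.0071875)^−240) = $70.06.
Monthly savings = $73.92 − $70.06 = $3.86.
Break-even = $80.00 / $3.86 = 20.73 → 21 months.

21 months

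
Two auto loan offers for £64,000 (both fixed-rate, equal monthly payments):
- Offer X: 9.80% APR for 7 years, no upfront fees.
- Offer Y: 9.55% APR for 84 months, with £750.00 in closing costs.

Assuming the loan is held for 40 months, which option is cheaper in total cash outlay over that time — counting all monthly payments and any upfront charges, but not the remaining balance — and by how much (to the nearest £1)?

Offer X by £421

Offer X: monthly rate = 9.8%/12 = 0.0081667; payment = 64,000 × 0.0081667 / (1 − (1+0.0081667)^−84) = £1,055.87.
Offer Y: at 9.55% the monthly rate is 0.0079583, so the payment is 64,000 × 0.0079583 / (1 − 1.0079583^−84) = £1,047.65.
Over 40 months: Offer X costs 40 × £1,055.87 = £42,234.80; Offer Y costs 40 × £1,047.65 + £750.00 = £42,656.00.
Offer X is cheaper by £42,656.00 − £42,234.80 = £421.20.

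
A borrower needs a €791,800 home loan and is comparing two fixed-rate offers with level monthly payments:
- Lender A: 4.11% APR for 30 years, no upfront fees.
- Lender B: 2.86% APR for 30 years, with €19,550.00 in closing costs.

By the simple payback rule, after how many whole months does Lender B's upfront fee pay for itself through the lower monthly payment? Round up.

Lender A: monthly rate = 4.11%/12 = 0.0034250; payment = 791,800 × 0.0034250 / (1 − (1+0.0034250)^−360) = €3,830.56.
Lender B: monthly rate = 2.86%/12 = 0.0023833; payment = 791,800 × 0.0023833 / (1 − (1+0.0023833)^−360) = €3,278.77.
Monthly savings = €3,830.56 − €3,278.77 = €551.79.
Break-even = €19,550.00 / €551.79 = 35.43 → 36 months.

36 months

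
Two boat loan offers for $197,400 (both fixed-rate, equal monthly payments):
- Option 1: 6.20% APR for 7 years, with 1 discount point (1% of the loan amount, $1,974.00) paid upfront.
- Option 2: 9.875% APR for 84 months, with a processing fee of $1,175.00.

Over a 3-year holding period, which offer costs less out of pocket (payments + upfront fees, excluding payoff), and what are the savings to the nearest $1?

Option 1: monthly rate = 6.2%/12 = 0.0051667; payment = 197,400 × 0.0051667 / (1 − (1+0.0051667)^−84) = $2,902.69.
Option 2: at 9.875% the monthly rate is 0.0082292, so the payment is 197,400 × 0.0082292 / (1 − 1.0082292^−84) = $3,264.34.
Over 36 months: Option 1 costs 36 × $2,902.69 + $1,974.00 = $106,470.84; Option 2 costs 36 × $3,264.34 + $1,175.00 = $118,691.24.
Option 1 is cheaper by $118,691.24 − $106,470.84 = $12,220.40.

Option 1 by $12,220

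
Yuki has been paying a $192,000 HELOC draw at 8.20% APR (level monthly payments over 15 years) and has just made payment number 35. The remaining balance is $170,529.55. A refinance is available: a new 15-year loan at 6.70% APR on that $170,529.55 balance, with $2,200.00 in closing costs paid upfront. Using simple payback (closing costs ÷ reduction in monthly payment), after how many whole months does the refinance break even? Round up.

7 months

Current payment = 192,000 × 8.2%/12 / (1 − (1+0.0068333)^−180) = $1,857.09.
Refinanced payment = 170,529.55 × 0.0055833 / (1 − (1+0.0055833)^−180) = $1,504.31.
Monthly savings = $1,857.09 − $1,504.31 = $352.78.
Break-even = $2,200.00 / $352.78 = 6.24 → 7 months.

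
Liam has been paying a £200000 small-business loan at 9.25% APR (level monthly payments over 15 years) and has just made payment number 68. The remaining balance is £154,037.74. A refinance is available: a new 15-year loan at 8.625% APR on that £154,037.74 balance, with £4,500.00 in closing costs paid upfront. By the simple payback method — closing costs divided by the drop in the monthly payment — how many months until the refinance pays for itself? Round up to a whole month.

9 months

Current payment = 200,000 × 9.25%/12 / (1 − (1+0.0077083)^−180) = £2,058.38.
Refinanced payment = 154,037.74 × 0.0071875 / (1 − (1+0.0071875)^−180) = £1,528.18.
Monthly savings = £2,058.38 − £1,528.18 = £530.20.
Break-even = £4,500.00 / £530.20 = 8.49 → 9 months.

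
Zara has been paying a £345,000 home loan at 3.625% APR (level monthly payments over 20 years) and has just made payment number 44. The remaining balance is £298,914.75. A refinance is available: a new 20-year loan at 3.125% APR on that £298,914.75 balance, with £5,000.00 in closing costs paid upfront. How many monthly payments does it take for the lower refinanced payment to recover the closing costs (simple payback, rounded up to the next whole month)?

Current payment = 345,000 × 3.625%/12 / (1 − (1+0.0030208)^−240) = £2,023.09.
Refinanced payment = 298,914.75 × 0.0026042 / (1 − (1+0.0026042)^−240) = £1,676.54.
Monthly savings = £2,023.09 − £1,676.54 = £346.55.
Break-even = £5,000.00 / £346.55 = 14.43 → 15 months.

15 months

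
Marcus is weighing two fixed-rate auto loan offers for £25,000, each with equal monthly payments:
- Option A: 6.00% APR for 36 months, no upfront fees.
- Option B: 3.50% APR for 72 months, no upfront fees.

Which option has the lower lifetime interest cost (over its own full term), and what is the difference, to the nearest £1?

Option A by £373

Option A: at 6.00% the monthly rate is 0.0050000, so the payment is 25,000 × 0.0050000 / (1 − 1.0050000^−36) = £760.55.
Total interest on Option A = 36 × £760.55 − £25,000 = £2,379.80.
Option B: at 3.50% the monthly rate is 0.0029167, so the payment is 25,000 × 0.0029167 / (1 − 1.0029167^−72) = £385.46.
Total interest on Option B = 72 × £385.46 − £25,000 = £2,753.12.
Option A is lower by £373.32.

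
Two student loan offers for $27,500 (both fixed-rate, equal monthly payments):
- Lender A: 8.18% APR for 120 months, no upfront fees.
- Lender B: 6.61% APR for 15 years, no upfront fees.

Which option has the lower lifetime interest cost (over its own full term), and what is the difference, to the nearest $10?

Lender A by $3,070

Lender A: at 8.18% the monthly rate is 0.0068167, so the payment is 27,500 × 0.0068167 / (1 − 1.0068167^−120) = $336.27.
Total interest on Lender A = 120 × $336.27 − $27,500 = $12,852.40.
Lender B: at 6.61% the monthly rate is 0.0055083, so the payment is 27,500 × 0.0055083 / (1 − 1.0055083^−180) = $241.22.
Total interest on Lender B = 180 × $241.22 − $27,500 = $15,919.60.
Lender A is lower by $3,067.20.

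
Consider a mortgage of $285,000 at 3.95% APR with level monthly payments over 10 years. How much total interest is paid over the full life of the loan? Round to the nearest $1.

$60,446

At 3.95% the monthly rate is 0.0032917, so the payment is 285,000 × 0.0032917 / (1 − 1.0032917^−120) = $2,878.72.
Total paid = 120 × $2,878.72 = $345,446.40; interest = $345,446.40 − $285,000 = $60,446.40.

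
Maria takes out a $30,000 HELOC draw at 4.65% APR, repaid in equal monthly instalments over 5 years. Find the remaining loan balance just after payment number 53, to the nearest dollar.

$3,869

With monthly rate i = 4.65%/12 = 0.0038750, the balance after k of n payments is P · [(1+i)^n − (1+i)^k] / [(1+i)^n − 1].
(1+0.0038750)^60 = 1.26118366 and (1+0.0038750)^53 = 1.22749820, so the balance is 30,000 × (1.26118366 − 1.22749820) / (1.26118366 − 1) = $3,869.17.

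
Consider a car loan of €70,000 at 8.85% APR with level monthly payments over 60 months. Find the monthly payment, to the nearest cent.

€1,447.99

At 8.85% the monthly rate is 0.0073750, so the payment is 70,000 × 0.0073750 / (1 − 1.0073750^−60) = €1,447.99.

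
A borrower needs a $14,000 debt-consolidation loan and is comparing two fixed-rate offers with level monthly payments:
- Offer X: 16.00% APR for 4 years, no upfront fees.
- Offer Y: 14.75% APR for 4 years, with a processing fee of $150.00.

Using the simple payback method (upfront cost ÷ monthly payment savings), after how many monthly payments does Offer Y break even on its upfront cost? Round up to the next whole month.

17 months

Offer X: monthly rate = 16%/12 = 0.0133333; payment = 14,000 × 0.0133333 / (1 − (1+0.0133333)^−48) = $396.76.
Offer Y: monthly rate = 14.75%/12 = 0.0122917; payment = 14,000 × 0.0122917 / (1 − (1+0.0122917)^−48) = $387.86.
Monthly savings = $396.76 − $387.86 = $8.90.
Break-even = $150.00 / $8.90 = 16.85 → 17 months.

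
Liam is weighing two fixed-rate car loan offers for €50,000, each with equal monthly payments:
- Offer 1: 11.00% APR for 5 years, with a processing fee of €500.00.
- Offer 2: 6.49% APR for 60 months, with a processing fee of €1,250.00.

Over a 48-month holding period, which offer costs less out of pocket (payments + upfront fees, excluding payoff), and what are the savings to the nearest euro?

Offer 1: at 11.00% the monthly rate is 0.0091667, so the payment is 50,000 × 0.0091667 / (1 − 1.0091667^−60) = €1,087.12.
Offer 2: at 6.49% the monthly rate is 0.0054083, so the payment is 50,000 × 0.0054083 / (1 − 1.0054083^−60) = €978.07.
Over 48 months: Offer 1 costs 48 × €1,087.12 + €500.00 = €52,681.76; Offer 2 costs 48 × €978.07 + €1,250.00 = €48,197.36.
Offer 2 is cheaper by €52,681.76 − €48,197.36 = €4,484.40.

Offer 2 by €4,484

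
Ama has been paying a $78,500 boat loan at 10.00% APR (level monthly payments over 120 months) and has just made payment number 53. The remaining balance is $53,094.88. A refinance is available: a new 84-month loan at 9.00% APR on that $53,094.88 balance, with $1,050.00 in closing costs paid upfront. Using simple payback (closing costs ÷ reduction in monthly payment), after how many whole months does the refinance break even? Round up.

6 months

Current payment = 78,500 × 10%/12 / (1 − (1+0.0083333)^−120) = $1,037.38.
Refinanced payment = 53,094.88 × 0.0075000 / (1 − (1+0.0075000)^−84) = $854.25.
Monthly savings = $1,037.38 − $854.25 = $183.13.
Break-even = $1,050.00 / $183.13 = 5.73 → 6 months.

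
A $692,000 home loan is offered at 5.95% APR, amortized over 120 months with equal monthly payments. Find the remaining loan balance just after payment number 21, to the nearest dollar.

With monthly rate i = 5.95%/12 = 0.0049583, the balance after k of n payments is P · [(1+i)^n − (1+i)^k] / [(1+i)^n − 1].
(1+0.0049583)^120 = 1.81036730 and (1+0.0049583)^21 = 1.10945367, so the balance is 692,000 × (1.81036730 − 1.10945367) / (1.81036730 − 1) = $598,533.81.

$598,534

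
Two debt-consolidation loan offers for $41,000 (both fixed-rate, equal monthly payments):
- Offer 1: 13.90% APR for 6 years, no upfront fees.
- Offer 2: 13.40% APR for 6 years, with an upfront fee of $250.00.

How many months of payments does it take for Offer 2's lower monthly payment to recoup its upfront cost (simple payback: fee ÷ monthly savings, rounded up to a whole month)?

23 months

Offer 1: monthly rate = 13.9%/12 = 0.0115833; payment = 41,000 × 0.0115833 / (1 − (1+0.0115833)^−72) = $842.64.
Offer 2: at 13.40% the monthly rate is 0.0111667, so the payment is 41,000 × 0.0111667 / (1 − 1.0111667^−72) = $831.72.
Monthly savings = $842.64 − $831.72 = $10.92.
Break-even = $250.00 / $10.92 = 22.89 → 23 months.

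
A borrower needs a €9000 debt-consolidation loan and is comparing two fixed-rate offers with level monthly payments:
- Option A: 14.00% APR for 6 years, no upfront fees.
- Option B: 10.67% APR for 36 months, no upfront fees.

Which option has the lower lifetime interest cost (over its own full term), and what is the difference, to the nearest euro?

Option A: monthly rate = 14%/12 = 0.0116667; payment = 9,000 × 0.0116667 / (1 − (1+0.0116667)^−72) = €185.45.
Total interest on Option A = 72 × €185.45 − €9,000 = €4,352.40.
Option B: at 10.67% the monthly rate is 0.0088917, so the payment is 9,000 × 0.0088917 / (1 − 1.0088917^−36) = €293.24.
Total interest on Option B = 36 × €293.24 − €9,000 = €1,556.64.
Option B is lower by €2,795.76.

Option B by €2,796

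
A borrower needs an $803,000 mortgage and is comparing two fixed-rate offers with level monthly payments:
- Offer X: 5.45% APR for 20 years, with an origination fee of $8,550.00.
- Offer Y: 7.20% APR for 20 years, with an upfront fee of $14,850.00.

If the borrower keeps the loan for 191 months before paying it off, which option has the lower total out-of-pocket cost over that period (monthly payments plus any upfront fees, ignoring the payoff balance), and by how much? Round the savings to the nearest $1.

Offer X: monthly rate = 5.45%/12 = 0.0045417; payment = 803,000 × 0.0045417 / (1 − (1+0.0045417)^−240) = $5,501.08.
Offer Y: monthly rate = 7.2%/12 = 0.0060000; payment = 803,000 × 0.0060000 / (1 − (1+0.0060000)^−240) = $6,322.41.
Over 191 months: Offer X costs 191 × $5,501.08 + $8,550.00 = $1,059,256.28; Offer Y costs 191 × $6,322.41 + $14,850.00 = $1,222,430.31.
Offer X is cheaper by $1,222,430.31 − $1,059,256.28 = $163,174.03.

Offer X by $163,174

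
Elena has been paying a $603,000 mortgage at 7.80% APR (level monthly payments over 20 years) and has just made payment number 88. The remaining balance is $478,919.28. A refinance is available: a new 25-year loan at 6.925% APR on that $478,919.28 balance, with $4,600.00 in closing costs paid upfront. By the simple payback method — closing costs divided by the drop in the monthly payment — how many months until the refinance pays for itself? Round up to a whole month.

3 months

Current payment = 603,000 × 7.8%/12 / (1 − (1+0.0065000)^−240) = $4,968.94.
Refinanced payment = 478,919.28 × 0.0057708 / (1 − (1+0.0057708)^−300) = $3,362.02.
Monthly savings = $4,968.94 − $3,362.02 = $1,606.92.
Break-even = $4,600.00 / $1,606.92 = 2.86 → 3 months.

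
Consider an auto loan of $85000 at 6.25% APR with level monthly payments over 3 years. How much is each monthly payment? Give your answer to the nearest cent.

$2,595.50

Monthly rate = 6.25%/12 = 0.0052083; payment = 85,000 × 0.0052083 / (1 − (1+0.0052083)^−36) = $2,595.50.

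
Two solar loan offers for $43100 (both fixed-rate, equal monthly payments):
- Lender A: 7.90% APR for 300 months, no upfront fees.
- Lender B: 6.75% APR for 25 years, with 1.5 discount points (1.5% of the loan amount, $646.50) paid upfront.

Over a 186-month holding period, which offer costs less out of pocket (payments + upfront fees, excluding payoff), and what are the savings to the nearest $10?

Lender B by $5,310

Lender A: monthly rate = 7.9%/12 = 0.0065833; payment = 43,100 × 0.0065833 / (1 − (1+0.0065833)^−300) = $329.80.
Lender B: monthly rate = 6.75%/12 = 0.0056250; payment = 43,100 × 0.0056250 / (1 − (1+0.0056250)^−300) = $297.78.
Over 186 months: Lender A costs 186 × $329.80 = $61,342.80; Lender B costs 186 × $297.78 + $646.50 = $56,033.58.
Lender B is cheaper by $61,342.80 − $56,033.58 = $5,309.22.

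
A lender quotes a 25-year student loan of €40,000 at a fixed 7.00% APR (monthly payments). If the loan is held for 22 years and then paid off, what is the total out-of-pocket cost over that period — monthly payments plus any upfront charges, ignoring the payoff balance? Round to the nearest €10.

€74,640

At 7.00% the monthly rate is 0.0058333, so the payment is 40,000 × 0.0058333 / (1 − 1.0058333^−300) = €282.71.
Total outlay = 264 × €282.71 = €74,635.44.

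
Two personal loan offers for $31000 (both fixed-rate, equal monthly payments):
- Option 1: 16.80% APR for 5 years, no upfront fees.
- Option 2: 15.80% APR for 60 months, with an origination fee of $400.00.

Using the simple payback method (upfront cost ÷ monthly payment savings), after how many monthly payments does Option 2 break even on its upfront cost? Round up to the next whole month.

25 months

Option 1: monthly rate = 16.8%/12 = 0.0140000; payment = 31,000 × 0.0140000 / (1 − (1+0.0140000)^−60) = $767.10.
Option 2: at 15.80% the monthly rate is 0.0131667, so the payment is 31,000 × 0.0131667 / (1 − 1.0131667^−60) = $750.57.
Monthly savings = $767.10 − $750.57 = $16.53.
Break-even = $400.00 / $16.53 = 24.20 → 25 months.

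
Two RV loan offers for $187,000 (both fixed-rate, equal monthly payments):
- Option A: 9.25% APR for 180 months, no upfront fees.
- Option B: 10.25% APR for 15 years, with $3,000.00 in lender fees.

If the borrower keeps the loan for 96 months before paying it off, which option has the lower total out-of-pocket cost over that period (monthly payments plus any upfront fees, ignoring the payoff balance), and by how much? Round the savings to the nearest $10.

Option A: monthly rate = 9.25%/12 = 0.0077083; payment = 187,000 × 0.0077083 / (1 − (1+0.0077083)^−180) = $1,924.59.
Option B: monthly rate = 10.25%/12 = 0.0085417; payment = 187,000 × 0.0085417 / (1 − (1+0.0085417)^−180) = $2,038.21.
Over 96 months: Option A costs 96 × $1,924.59 = $184,760.64; Option B costs 96 × $2,038.21 + $3,000.00 = $198,668.16.
Option A is cheaper by $198,668.16 − $184,760.64 = $13,907.52.

Option A by $13,910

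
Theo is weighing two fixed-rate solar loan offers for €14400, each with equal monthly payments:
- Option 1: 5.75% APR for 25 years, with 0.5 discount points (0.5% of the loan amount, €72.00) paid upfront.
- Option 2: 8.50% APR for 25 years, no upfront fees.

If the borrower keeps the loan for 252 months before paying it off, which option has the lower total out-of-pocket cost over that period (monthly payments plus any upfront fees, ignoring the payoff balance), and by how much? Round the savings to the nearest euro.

Option 1: monthly rate = 5.75%/12 = 0.0047917; payment = 14,400 × 0.0047917 / (1 − (1+0.0047917)^−300) = €90.59.
Option 2: at 8.50% the monthly rate is 0.0070833, so the payment is 14,400 × 0.0070833 / (1 − 1.0070833^−300) = €115.95.
Over 252 months: Option 1 costs 252 × €90.59 + €72.00 = €22,900.68; Option 2 costs 252 × €115.95 = €29,219.40.
Option 1 is cheaper by €29,219.40 − €22,900.68 = €6,318.72.

Option 1 by €6,319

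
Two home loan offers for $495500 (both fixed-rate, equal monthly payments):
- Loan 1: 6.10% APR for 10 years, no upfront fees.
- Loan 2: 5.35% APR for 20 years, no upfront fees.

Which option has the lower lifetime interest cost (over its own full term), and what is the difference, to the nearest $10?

Loan 1 by $144,880

Loan 1: at 6.10% the monthly rate is 0.0050833, so the payment is 495,500 × 0.0050833 / (1 − 1.0050833^−120) = $5,525.98.
Total interest on Loan 1 = 120 × $5,525.98 − $495,500 = $167,617.60.
Loan 2: monthly rate = 5.35%/12 = 0.0044583; payment = 495,500 × 0.0044583 / (1 − (1+0.0044583)^−240) = $3,366.64.
Total interest on Loan 2 = 240 × $3,366.64 − $495,500 = $312,493.60.
Loan 1 is lower by $144,876.00.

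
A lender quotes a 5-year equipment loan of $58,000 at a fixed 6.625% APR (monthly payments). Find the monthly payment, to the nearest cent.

Monthly rate = 6.625%/12 = 0.0055208; payment = 58,000 × 0.0055208 / (1 − (1+0.0055208)^−60) = $1,138.24.

$1,138.24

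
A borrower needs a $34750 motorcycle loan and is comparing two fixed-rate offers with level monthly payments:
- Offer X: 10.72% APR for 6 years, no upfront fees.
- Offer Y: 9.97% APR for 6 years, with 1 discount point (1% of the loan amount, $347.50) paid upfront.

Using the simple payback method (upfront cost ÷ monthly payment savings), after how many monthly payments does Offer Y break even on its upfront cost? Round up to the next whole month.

27 months

Offer X: at 10.72% the monthly rate is 0.0089333, so the payment is 34,750 × 0.0089333 / (1 − 1.0089333^−72) = $656.46.
Offer Y: monthly rate = 9.97%/12 = 0.0083083; payment = 34,750 × 0.0083083 / (1 − (1+0.0083083)^−72) = $643.25.
Monthly savings = $656.46 − $643.25 = $13.21.
Break-even = $347.50 / $13.21 = 26.31 → 27 months.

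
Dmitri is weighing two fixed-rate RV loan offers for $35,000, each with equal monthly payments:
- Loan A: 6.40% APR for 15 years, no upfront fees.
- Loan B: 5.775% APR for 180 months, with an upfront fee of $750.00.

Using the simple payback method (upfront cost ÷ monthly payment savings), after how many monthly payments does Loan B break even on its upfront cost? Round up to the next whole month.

Loan A: monthly rate = 6.4%/12 = 0.0053333; payment = 35,000 × 0.0053333 / (1 − (1+0.0053333)^−180) = $302.97.
Loan B: at 5.775% the monthly rate is 0.0048125, so the payment is 35,000 × 0.0048125 / (1 − 1.0048125^−180) = $291.11.
Monthly savings = $302.97 − $291.11 = $11.86.
Break-even = $750.00 / $11.86 = 63.24 → 64 months.

64 months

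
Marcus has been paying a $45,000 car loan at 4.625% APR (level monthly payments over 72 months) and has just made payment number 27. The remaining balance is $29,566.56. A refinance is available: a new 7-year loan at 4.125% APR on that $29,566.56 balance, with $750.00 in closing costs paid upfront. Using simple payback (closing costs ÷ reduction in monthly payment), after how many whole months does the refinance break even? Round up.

3 months

Current payment = 45,000 × 4.625%/12 / (1 − (1+0.0038542)^−72) = $716.92.
Refinanced payment = 29,566.56 × 0.0034375 / (1 − (1+0.0034375)^−84) = $405.84.
Monthly savings = $716.92 − $405.84 = $311.08.
Break-even = $750.00 / $311.08 = 2.41 → 3 months.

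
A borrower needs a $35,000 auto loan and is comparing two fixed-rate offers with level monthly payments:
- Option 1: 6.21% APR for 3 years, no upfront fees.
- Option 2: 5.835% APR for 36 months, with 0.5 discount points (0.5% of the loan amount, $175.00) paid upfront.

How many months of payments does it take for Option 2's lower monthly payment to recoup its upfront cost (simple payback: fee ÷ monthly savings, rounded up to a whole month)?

Option 1: monthly rate = 6.21%/12 = 0.0051750; payment = 35,000 × 0.0051750 / (1 − (1+0.0051750)^−36) = $1,068.10.
Option 2: at 5.835% the monthly rate is 0.0048625, so the payment is 35,000 × 0.0048625 / (1 − 1.0048625^−36) = $1,062.15.
Monthly savings = $1,068.10 − $1,062.15 = $5.95.
Break-even = $175.00 / $5.95 = 29.41 → 30 months.

30 months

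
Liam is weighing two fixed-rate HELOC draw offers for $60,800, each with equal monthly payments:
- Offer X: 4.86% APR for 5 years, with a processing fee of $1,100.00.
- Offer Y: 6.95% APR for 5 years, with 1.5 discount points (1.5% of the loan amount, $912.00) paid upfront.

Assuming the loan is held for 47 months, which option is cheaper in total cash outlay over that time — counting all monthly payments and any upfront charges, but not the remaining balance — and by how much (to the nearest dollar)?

Offer X by $2,585

Offer X: at 4.86% the monthly rate is 0.0040500, so the payment is 60,800 × 0.0040500 / (1 − 1.0040500^−60) = $1,143.48.
Offer Y: monthly rate = 6.95%/12 = 0.0057917; payment = 60,800 × 0.0057917 / (1 − (1+0.0057917)^−60) = $1,202.48.
Over 47 months: Offer X costs 47 × $1,143.48 + $1,100.00 = $54,843.56; Offer Y costs 47 × $1,202.48 + $912.00 = $57,428.56.
Offer X is cheaper by $57,428.56 − $54,843.56 = $2,585.00.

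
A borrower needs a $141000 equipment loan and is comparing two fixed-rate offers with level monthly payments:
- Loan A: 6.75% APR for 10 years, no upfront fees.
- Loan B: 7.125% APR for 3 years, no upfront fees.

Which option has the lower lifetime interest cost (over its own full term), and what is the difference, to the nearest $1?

Loan B by $37,260

Loan A: monthly rate = 6.75%/12 = 0.0056250; payment = 141,000 × 0.0056250 / (1 − (1+0.0056250)^−120) = $1,619.02.
Total interest on Loan A = 120 × $1,619.02 − $141,000 = $53,282.40.
Loan B: monthly rate = 7.125%/12 = 0.0059375; payment = 141,000 × 0.0059375 / (1 − (1+0.0059375)^−36) = $4,361.73.
Total interest on Loan B = 36 × $4,361.73 − $141,000 = $16,022.28.
Loan B is lower by $37,260.12.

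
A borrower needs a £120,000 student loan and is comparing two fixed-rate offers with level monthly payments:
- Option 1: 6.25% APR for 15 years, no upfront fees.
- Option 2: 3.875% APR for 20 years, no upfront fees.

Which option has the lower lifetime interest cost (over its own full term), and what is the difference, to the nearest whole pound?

Option 2 by £12,572

Option 1: monthly rate = 6.25%/12 = 0.0052083; payment = 120,000 × 0.0052083 / (1 − (1+0.0052083)^−180) = £1,028.91.
Total interest on Option 1 = 180 × £1,028.91 − £120,000 = £65,203.80.
Option 2: at 3.875% the monthly rate is 0.0032292, so the payment is 120,000 × 0.0032292 / (1 − 1.0032292^−240) = £719.30.
Total interest on Option 2 = 240 × £719.30 − £120,000 = £52,632.00.
Option 2 is lower by £12,571.80.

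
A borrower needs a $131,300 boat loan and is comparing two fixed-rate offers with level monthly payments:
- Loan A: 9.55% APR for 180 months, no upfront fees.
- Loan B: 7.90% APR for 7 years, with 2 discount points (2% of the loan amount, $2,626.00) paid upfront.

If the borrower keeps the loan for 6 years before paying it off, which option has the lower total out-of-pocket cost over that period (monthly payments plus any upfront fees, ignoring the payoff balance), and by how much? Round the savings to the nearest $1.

Loan A by $50,499

Loan A: at 9.55% the monthly rate is 0.0079583, so the payment is 131,300 × 0.0079583 / (1 − 1.0079583^−180) = $1,375.03.
Loan B: at 7.90% the monthly rate is 0.0065833, so the payment is 131,300 × 0.0065833 / (1 − 1.0065833^−84) = $2,039.93.
Over 72 months: Loan A costs 72 × $1,375.03 = $99,002.16; Loan B costs 72 × $2,039.93 + $2,626.00 = $149,500.96.
Loan A is cheaper by $149,500.96 − $99,002.16 = $50,498.80.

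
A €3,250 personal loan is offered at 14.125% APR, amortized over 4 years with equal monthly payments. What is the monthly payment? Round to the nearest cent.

Monthly rate = 14.125%/12 = 0.0117708; payment = 3,250 × 0.0117708 / (1 − (1+0.0117708)^−48) = €89.01.

€89.01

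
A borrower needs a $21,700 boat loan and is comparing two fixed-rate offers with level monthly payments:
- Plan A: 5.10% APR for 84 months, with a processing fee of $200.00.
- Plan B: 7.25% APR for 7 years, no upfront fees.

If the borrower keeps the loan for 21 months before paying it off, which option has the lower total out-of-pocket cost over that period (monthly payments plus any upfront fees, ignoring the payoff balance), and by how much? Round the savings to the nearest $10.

Plan A: at 5.10% the monthly rate is 0.0042500, so the payment is 21,700 × 0.0042500 / (1 − 1.0042500^−84) = $307.73.
Plan B: at 7.25% the monthly rate is 0.0060417, so the payment is 21,700 × 0.0060417 / (1 − 1.0060417^−84) = $330.17.
Over 21 months: Plan A costs 21 × $307.73 + $200.00 = $6,662.33; Plan B costs 21 × $330.17 = $6,933.57.
Plan A is cheaper by $6,933.57 − $6,662.33 = $271.24.

Plan A by $270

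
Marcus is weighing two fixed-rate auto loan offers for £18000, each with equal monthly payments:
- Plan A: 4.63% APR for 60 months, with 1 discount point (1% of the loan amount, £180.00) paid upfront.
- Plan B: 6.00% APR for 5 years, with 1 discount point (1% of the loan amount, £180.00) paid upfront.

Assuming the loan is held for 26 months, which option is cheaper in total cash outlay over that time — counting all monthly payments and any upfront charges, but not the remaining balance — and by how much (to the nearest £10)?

Plan A by £300

Plan A: at 4.63% the monthly rate is 0.0038583, so the payment is 18,000 × 0.0038583 / (1 − 1.0038583^−60) = £336.64.
Plan B: monthly rate = 6%/12 = 0.0050000; payment = 18,000 × 0.0050000 / (1 − (1+0.0050000)^−60) = £347.99.
Over 26 months: Plan A costs 26 × £336.64 + £180.00 = £8,932.64; Plan B costs 26 × £347.99 + £180.00 = £9,227.74.
Plan A is cheaper by £9,227.74 − £8,932.64 = £295.10.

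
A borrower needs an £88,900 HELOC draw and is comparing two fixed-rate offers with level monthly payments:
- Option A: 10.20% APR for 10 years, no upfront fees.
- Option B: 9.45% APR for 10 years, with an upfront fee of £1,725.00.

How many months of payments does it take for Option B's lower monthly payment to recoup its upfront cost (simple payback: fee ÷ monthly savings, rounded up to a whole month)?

Option A: at 10.20% the monthly rate is 0.0085000, so the payment is 88,900 × 0.0085000 / (1 − 1.0085000^−120) = £1,184.69.
Option B: monthly rate = 9.45%/12 = 0.0078750; payment = 88,900 × 0.0078750 / (1 − (1+0.0078750)^−120) = £1,147.91.
Monthly savings = £1,184.69 − £1,147.91 = £36.78.
Break-even = £1,725.00 / £36.78 = 46.90 → 47 months.

47 months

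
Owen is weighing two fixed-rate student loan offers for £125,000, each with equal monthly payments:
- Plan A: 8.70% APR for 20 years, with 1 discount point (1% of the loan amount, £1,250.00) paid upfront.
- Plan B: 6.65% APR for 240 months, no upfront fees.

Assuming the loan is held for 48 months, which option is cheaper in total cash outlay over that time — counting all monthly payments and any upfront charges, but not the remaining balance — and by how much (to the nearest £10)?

Plan A: monthly rate = 8.7%/12 = 0.0072500; payment = 125,000 × 0.0072500 / (1 − (1+0.0072500)^−240) = £1,100.65.
Plan B: monthly rate = 6.65%/12 = 0.0055417; payment = 125,000 × 0.0055417 / (1 − (1+0.0055417)^−240) = £943.04.
Over 48 months: Plan A costs 48 × £1,100.65 + £1,250.00 = £54,081.20; Plan B costs 48 × £943.04 = £45,265.92.
Plan B is cheaper by £54,081.20 − £45,265.92 = £8,815.28.

Plan B by £8,820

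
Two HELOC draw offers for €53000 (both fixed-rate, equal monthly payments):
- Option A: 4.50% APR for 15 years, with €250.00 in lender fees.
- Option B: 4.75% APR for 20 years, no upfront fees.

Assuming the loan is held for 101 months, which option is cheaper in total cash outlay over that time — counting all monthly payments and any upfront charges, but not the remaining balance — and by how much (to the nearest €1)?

Option A: at 4.50% the monthly rate is 0.0037500, so the payment is 53,000 × 0.0037500 / (1 − 1.0037500^−180) = €405.45.
Option B: monthly rate = 4.75%/12 = 0.0039583; payment = 53,000 × 0.0039583 / (1 − (1+0.0039583)^−240) = €342.50.
Over 101 months: Option A costs 101 × €405.45 + €250.00 = €41,200.45; Option B costs 101 × €342.50 = €34,592.50.
Option B is cheaper by €41,200.45 − €34,592.50 = €6,607.95.

Option B by €6,608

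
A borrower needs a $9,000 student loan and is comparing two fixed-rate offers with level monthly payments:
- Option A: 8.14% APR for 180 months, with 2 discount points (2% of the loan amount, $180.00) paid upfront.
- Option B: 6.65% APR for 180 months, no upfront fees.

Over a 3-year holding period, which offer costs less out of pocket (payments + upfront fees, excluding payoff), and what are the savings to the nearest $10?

Option A: monthly rate = 8.14%/12 = 0.0067833; payment = 9,000 × 0.0067833 / (1 − (1+0.0067833)^−180) = $86.74.
Option B: at 6.65% the monthly rate is 0.0055417, so the payment is 9,000 × 0.0055417 / (1 − 1.0055417^−180) = $79.14.
Over 36 months: Option A costs 36 × $86.74 + $180.00 = $3,302.64; Option B costs 36 × $79.14 = $2,849.04.
Option B is cheaper by $3,302.64 − $2,849.04 = $453.60.

Option B by $450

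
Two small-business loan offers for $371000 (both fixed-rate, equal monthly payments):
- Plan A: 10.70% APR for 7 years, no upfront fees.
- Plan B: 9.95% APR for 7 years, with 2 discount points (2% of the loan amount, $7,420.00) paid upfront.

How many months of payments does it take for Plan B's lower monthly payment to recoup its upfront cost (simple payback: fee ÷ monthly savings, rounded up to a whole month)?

52 months

Plan A: at 10.70% the monthly rate is 0.0089167, so the payment is 371,000 × 0.0089167 / (1 − 1.0089167^−84) = $6,294.05.
Plan B: monthly rate = 9.95%/12 = 0.0082917; payment = 371,000 × 0.0082917 / (1 − (1+0.0082917)^−84) = $6,149.46.
Monthly savings = $6,294.05 − $6,149.46 = $144.59.
Break-even = $7,420.00 / $144.59 = 51.32 → 52 months.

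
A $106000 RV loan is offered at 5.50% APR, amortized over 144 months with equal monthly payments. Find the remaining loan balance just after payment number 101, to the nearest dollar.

With monthly rate i = 5.5%/12 = 0.0045833, the balance after k of n payments is P · [(1+i)^n − (1+i)^k] / [(1+i)^n − 1].
(1+0.0045833)^144 = 1.93187707 and (1+0.0045833)^101 = 1.58702159, so the balance is 106,000 × (1.93187707 − 1.58702159) / (1.93187707 − 1) = $39,226.93.

$39,227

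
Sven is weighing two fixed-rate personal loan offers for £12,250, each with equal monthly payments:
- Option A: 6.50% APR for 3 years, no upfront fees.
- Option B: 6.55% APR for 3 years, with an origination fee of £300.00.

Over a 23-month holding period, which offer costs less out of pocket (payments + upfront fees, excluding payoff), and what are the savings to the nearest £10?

Option A by £310

Option A: at 6.50% the monthly rate is 0.0054167, so the payment is 12,250 × 0.0054167 / (1 − 1.0054167^−36) = £375.45.
Option B: at 6.55% the monthly rate is 0.0054583, so the payment is 12,250 × 0.0054583 / (1 − 1.0054583^−36) = £375.73.
Over 23 months: Option A costs 23 × £375.45 = £8,635.35; Option B costs 23 × £375.73 + £300.00 = £8,941.79.
Option A is cheaper by £8,941.79 − £8,635.35 = £306.44.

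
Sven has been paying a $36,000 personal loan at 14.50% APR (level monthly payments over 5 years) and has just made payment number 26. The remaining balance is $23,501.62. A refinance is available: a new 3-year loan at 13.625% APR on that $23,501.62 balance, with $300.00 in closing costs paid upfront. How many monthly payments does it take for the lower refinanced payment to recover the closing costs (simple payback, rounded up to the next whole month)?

Current payment = 36,000 × 14.5%/12 / (1 − (1+0.0120833)^−60) = $847.02.
Refinanced payment = 23,501.62 × 0.0113542 / (1 − (1+0.0113542)^−36) = $798.96.
Monthly savings = $847.02 − $798.96 = $48.06.
Break-even = $300.00 / $48.06 = 6.24 → 7 months.

7 months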